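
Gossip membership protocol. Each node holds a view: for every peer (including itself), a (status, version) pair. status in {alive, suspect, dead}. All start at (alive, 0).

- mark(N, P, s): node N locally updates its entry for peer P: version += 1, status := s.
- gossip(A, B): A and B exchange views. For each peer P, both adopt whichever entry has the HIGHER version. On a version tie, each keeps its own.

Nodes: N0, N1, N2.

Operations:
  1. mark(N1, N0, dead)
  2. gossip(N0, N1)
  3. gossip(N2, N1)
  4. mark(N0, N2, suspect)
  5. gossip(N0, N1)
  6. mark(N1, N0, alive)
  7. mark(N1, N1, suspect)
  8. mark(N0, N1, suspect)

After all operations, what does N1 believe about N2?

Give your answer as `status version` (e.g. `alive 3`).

Op 1: N1 marks N0=dead -> (dead,v1)
Op 2: gossip N0<->N1 -> N0.N0=(dead,v1) N0.N1=(alive,v0) N0.N2=(alive,v0) | N1.N0=(dead,v1) N1.N1=(alive,v0) N1.N2=(alive,v0)
Op 3: gossip N2<->N1 -> N2.N0=(dead,v1) N2.N1=(alive,v0) N2.N2=(alive,v0) | N1.N0=(dead,v1) N1.N1=(alive,v0) N1.N2=(alive,v0)
Op 4: N0 marks N2=suspect -> (suspect,v1)
Op 5: gossip N0<->N1 -> N0.N0=(dead,v1) N0.N1=(alive,v0) N0.N2=(suspect,v1) | N1.N0=(dead,v1) N1.N1=(alive,v0) N1.N2=(suspect,v1)
Op 6: N1 marks N0=alive -> (alive,v2)
Op 7: N1 marks N1=suspect -> (suspect,v1)
Op 8: N0 marks N1=suspect -> (suspect,v1)

Answer: suspect 1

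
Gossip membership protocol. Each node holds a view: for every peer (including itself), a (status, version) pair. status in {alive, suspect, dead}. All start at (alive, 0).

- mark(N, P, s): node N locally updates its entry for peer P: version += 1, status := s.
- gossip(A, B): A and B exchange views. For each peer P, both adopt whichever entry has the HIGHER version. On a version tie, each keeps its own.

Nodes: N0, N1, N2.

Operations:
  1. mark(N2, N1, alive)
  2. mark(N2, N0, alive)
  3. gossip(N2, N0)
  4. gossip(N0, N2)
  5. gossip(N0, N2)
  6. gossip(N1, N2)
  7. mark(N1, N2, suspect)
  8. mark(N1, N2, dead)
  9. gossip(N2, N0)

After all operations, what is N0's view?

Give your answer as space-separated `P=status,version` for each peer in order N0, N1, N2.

Op 1: N2 marks N1=alive -> (alive,v1)
Op 2: N2 marks N0=alive -> (alive,v1)
Op 3: gossip N2<->N0 -> N2.N0=(alive,v1) N2.N1=(alive,v1) N2.N2=(alive,v0) | N0.N0=(alive,v1) N0.N1=(alive,v1) N0.N2=(alive,v0)
Op 4: gossip N0<->N2 -> N0.N0=(alive,v1) N0.N1=(alive,v1) N0.N2=(alive,v0) | N2.N0=(alive,v1) N2.N1=(alive,v1) N2.N2=(alive,v0)
Op 5: gossip N0<->N2 -> N0.N0=(alive,v1) N0.N1=(alive,v1) N0.N2=(alive,v0) | N2.N0=(alive,v1) N2.N1=(alive,v1) N2.N2=(alive,v0)
Op 6: gossip N1<->N2 -> N1.N0=(alive,v1) N1.N1=(alive,v1) N1.N2=(alive,v0) | N2.N0=(alive,v1) N2.N1=(alive,v1) N2.N2=(alive,v0)
Op 7: N1 marks N2=suspect -> (suspect,v1)
Op 8: N1 marks N2=dead -> (dead,v2)
Op 9: gossip N2<->N0 -> N2.N0=(alive,v1) N2.N1=(alive,v1) N2.N2=(alive,v0) | N0.N0=(alive,v1) N0.N1=(alive,v1) N0.N2=(alive,v0)

Answer: N0=alive,1 N1=alive,1 N2=alive,0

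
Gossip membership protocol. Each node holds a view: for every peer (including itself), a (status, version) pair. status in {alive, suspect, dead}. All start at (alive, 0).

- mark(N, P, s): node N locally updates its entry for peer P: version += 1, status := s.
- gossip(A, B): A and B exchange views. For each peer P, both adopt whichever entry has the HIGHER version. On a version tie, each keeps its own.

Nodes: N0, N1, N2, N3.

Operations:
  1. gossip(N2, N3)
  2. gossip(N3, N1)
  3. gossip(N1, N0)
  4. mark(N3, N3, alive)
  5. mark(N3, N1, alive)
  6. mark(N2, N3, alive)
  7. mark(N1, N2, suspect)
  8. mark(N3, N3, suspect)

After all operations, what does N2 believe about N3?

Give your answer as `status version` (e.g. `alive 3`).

Answer: alive 1

Derivation:
Op 1: gossip N2<->N3 -> N2.N0=(alive,v0) N2.N1=(alive,v0) N2.N2=(alive,v0) N2.N3=(alive,v0) | N3.N0=(alive,v0) N3.N1=(alive,v0) N3.N2=(alive,v0) N3.N3=(alive,v0)
Op 2: gossip N3<->N1 -> N3.N0=(alive,v0) N3.N1=(alive,v0) N3.N2=(alive,v0) N3.N3=(alive,v0) | N1.N0=(alive,v0) N1.N1=(alive,v0) N1.N2=(alive,v0) N1.N3=(alive,v0)
Op 3: gossip N1<->N0 -> N1.N0=(alive,v0) N1.N1=(alive,v0) N1.N2=(alive,v0) N1.N3=(alive,v0) | N0.N0=(alive,v0) N0.N1=(alive,v0) N0.N2=(alive,v0) N0.N3=(alive,v0)
Op 4: N3 marks N3=alive -> (alive,v1)
Op 5: N3 marks N1=alive -> (alive,v1)
Op 6: N2 marks N3=alive -> (alive,v1)
Op 7: N1 marks N2=suspect -> (suspect,v1)
Op 8: N3 marks N3=suspect -> (suspect,v2)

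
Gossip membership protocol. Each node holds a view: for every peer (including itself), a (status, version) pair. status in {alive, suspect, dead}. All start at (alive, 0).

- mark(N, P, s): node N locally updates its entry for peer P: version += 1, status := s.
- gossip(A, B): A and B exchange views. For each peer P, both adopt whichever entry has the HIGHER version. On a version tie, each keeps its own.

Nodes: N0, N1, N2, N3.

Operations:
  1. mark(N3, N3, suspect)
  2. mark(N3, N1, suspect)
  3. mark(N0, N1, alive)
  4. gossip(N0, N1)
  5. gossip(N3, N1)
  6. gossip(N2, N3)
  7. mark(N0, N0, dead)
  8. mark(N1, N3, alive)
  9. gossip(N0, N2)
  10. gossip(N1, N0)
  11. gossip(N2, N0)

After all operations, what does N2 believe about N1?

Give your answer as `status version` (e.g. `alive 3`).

Op 1: N3 marks N3=suspect -> (suspect,v1)
Op 2: N3 marks N1=suspect -> (suspect,v1)
Op 3: N0 marks N1=alive -> (alive,v1)
Op 4: gossip N0<->N1 -> N0.N0=(alive,v0) N0.N1=(alive,v1) N0.N2=(alive,v0) N0.N3=(alive,v0) | N1.N0=(alive,v0) N1.N1=(alive,v1) N1.N2=(alive,v0) N1.N3=(alive,v0)
Op 5: gossip N3<->N1 -> N3.N0=(alive,v0) N3.N1=(suspect,v1) N3.N2=(alive,v0) N3.N3=(suspect,v1) | N1.N0=(alive,v0) N1.N1=(alive,v1) N1.N2=(alive,v0) N1.N3=(suspect,v1)
Op 6: gossip N2<->N3 -> N2.N0=(alive,v0) N2.N1=(suspect,v1) N2.N2=(alive,v0) N2.N3=(suspect,v1) | N3.N0=(alive,v0) N3.N1=(suspect,v1) N3.N2=(alive,v0) N3.N3=(suspect,v1)
Op 7: N0 marks N0=dead -> (dead,v1)
Op 8: N1 marks N3=alive -> (alive,v2)
Op 9: gossip N0<->N2 -> N0.N0=(dead,v1) N0.N1=(alive,v1) N0.N2=(alive,v0) N0.N3=(suspect,v1) | N2.N0=(dead,v1) N2.N1=(suspect,v1) N2.N2=(alive,v0) N2.N3=(suspect,v1)
Op 10: gossip N1<->N0 -> N1.N0=(dead,v1) N1.N1=(alive,v1) N1.N2=(alive,v0) N1.N3=(alive,v2) | N0.N0=(dead,v1) N0.N1=(alive,v1) N0.N2=(alive,v0) N0.N3=(alive,v2)
Op 11: gossip N2<->N0 -> N2.N0=(dead,v1) N2.N1=(suspect,v1) N2.N2=(alive,v0) N2.N3=(alive,v2) | N0.N0=(dead,v1) N0.N1=(alive,v1) N0.N2=(alive,v0) N0.N3=(alive,v2)

Answer: suspect 1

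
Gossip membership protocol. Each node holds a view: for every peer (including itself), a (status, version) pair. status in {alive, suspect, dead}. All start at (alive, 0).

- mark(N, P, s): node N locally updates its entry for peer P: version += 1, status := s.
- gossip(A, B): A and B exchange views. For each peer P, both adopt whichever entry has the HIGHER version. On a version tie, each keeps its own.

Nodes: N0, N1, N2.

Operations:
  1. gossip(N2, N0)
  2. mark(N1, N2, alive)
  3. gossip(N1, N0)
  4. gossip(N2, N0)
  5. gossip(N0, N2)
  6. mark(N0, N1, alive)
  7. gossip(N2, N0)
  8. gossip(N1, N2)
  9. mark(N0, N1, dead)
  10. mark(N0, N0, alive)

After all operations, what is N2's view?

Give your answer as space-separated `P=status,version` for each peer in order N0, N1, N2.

Op 1: gossip N2<->N0 -> N2.N0=(alive,v0) N2.N1=(alive,v0) N2.N2=(alive,v0) | N0.N0=(alive,v0) N0.N1=(alive,v0) N0.N2=(alive,v0)
Op 2: N1 marks N2=alive -> (alive,v1)
Op 3: gossip N1<->N0 -> N1.N0=(alive,v0) N1.N1=(alive,v0) N1.N2=(alive,v1) | N0.N0=(alive,v0) N0.N1=(alive,v0) N0.N2=(alive,v1)
Op 4: gossip N2<->N0 -> N2.N0=(alive,v0) N2.N1=(alive,v0) N2.N2=(alive,v1) | N0.N0=(alive,v0) N0.N1=(alive,v0) N0.N2=(alive,v1)
Op 5: gossip N0<->N2 -> N0.N0=(alive,v0) N0.N1=(alive,v0) N0.N2=(alive,v1) | N2.N0=(alive,v0) N2.N1=(alive,v0) N2.N2=(alive,v1)
Op 6: N0 marks N1=alive -> (alive,v1)
Op 7: gossip N2<->N0 -> N2.N0=(alive,v0) N2.N1=(alive,v1) N2.N2=(alive,v1) | N0.N0=(alive,v0) N0.N1=(alive,v1) N0.N2=(alive,v1)
Op 8: gossip N1<->N2 -> N1.N0=(alive,v0) N1.N1=(alive,v1) N1.N2=(alive,v1) | N2.N0=(alive,v0) N2.N1=(alive,v1) N2.N2=(alive,v1)
Op 9: N0 marks N1=dead -> (dead,v2)
Op 10: N0 marks N0=alive -> (alive,v1)

Answer: N0=alive,0 N1=alive,1 N2=alive,1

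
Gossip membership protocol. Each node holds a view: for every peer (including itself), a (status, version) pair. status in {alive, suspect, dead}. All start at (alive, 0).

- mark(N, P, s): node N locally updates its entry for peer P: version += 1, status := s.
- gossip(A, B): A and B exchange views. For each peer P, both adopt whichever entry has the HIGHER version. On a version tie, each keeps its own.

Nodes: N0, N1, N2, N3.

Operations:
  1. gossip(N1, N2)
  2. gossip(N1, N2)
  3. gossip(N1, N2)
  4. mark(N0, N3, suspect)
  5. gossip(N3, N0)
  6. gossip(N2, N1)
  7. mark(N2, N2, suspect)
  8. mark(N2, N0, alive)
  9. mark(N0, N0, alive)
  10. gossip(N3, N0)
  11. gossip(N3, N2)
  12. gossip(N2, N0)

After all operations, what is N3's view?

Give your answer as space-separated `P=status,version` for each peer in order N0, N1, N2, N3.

Op 1: gossip N1<->N2 -> N1.N0=(alive,v0) N1.N1=(alive,v0) N1.N2=(alive,v0) N1.N3=(alive,v0) | N2.N0=(alive,v0) N2.N1=(alive,v0) N2.N2=(alive,v0) N2.N3=(alive,v0)
Op 2: gossip N1<->N2 -> N1.N0=(alive,v0) N1.N1=(alive,v0) N1.N2=(alive,v0) N1.N3=(alive,v0) | N2.N0=(alive,v0) N2.N1=(alive,v0) N2.N2=(alive,v0) N2.N3=(alive,v0)
Op 3: gossip N1<->N2 -> N1.N0=(alive,v0) N1.N1=(alive,v0) N1.N2=(alive,v0) N1.N3=(alive,v0) | N2.N0=(alive,v0) N2.N1=(alive,v0) N2.N2=(alive,v0) N2.N3=(alive,v0)
Op 4: N0 marks N3=suspect -> (suspect,v1)
Op 5: gossip N3<->N0 -> N3.N0=(alive,v0) N3.N1=(alive,v0) N3.N2=(alive,v0) N3.N3=(suspect,v1) | N0.N0=(alive,v0) N0.N1=(alive,v0) N0.N2=(alive,v0) N0.N3=(suspect,v1)
Op 6: gossip N2<->N1 -> N2.N0=(alive,v0) N2.N1=(alive,v0) N2.N2=(alive,v0) N2.N3=(alive,v0) | N1.N0=(alive,v0) N1.N1=(alive,v0) N1.N2=(alive,v0) N1.N3=(alive,v0)
Op 7: N2 marks N2=suspect -> (suspect,v1)
Op 8: N2 marks N0=alive -> (alive,v1)
Op 9: N0 marks N0=alive -> (alive,v1)
Op 10: gossip N3<->N0 -> N3.N0=(alive,v1) N3.N1=(alive,v0) N3.N2=(alive,v0) N3.N3=(suspect,v1) | N0.N0=(alive,v1) N0.N1=(alive,v0) N0.N2=(alive,v0) N0.N3=(suspect,v1)
Op 11: gossip N3<->N2 -> N3.N0=(alive,v1) N3.N1=(alive,v0) N3.N2=(suspect,v1) N3.N3=(suspect,v1) | N2.N0=(alive,v1) N2.N1=(alive,v0) N2.N2=(suspect,v1) N2.N3=(suspect,v1)
Op 12: gossip N2<->N0 -> N2.N0=(alive,v1) N2.N1=(alive,v0) N2.N2=(suspect,v1) N2.N3=(suspect,v1) | N0.N0=(alive,v1) N0.N1=(alive,v0) N0.N2=(suspect,v1) N0.N3=(suspect,v1)

Answer: N0=alive,1 N1=alive,0 N2=suspect,1 N3=suspect,1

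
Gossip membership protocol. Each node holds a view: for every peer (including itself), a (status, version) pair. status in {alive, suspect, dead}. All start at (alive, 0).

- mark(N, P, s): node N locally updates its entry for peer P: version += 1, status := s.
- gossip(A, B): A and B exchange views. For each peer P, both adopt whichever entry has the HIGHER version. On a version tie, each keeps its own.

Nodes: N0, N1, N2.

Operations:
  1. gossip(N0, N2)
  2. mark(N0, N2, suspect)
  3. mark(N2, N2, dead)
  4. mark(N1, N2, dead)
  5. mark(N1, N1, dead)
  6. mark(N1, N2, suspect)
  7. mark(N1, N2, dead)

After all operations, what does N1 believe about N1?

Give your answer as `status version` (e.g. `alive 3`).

Op 1: gossip N0<->N2 -> N0.N0=(alive,v0) N0.N1=(alive,v0) N0.N2=(alive,v0) | N2.N0=(alive,v0) N2.N1=(alive,v0) N2.N2=(alive,v0)
Op 2: N0 marks N2=suspect -> (suspect,v1)
Op 3: N2 marks N2=dead -> (dead,v1)
Op 4: N1 marks N2=dead -> (dead,v1)
Op 5: N1 marks N1=dead -> (dead,v1)
Op 6: N1 marks N2=suspect -> (suspect,v2)
Op 7: N1 marks N2=dead -> (dead,v3)

Answer: dead 1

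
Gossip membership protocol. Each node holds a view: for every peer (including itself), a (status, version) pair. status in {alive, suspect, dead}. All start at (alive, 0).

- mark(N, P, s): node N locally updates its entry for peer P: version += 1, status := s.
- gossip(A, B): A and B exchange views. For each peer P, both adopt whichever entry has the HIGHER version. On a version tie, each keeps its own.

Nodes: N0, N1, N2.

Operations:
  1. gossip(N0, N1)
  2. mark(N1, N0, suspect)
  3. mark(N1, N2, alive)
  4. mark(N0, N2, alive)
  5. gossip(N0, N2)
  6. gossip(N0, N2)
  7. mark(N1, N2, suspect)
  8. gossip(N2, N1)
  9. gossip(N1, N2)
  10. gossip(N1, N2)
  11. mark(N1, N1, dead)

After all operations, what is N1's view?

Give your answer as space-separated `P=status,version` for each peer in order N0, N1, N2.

Answer: N0=suspect,1 N1=dead,1 N2=suspect,2

Derivation:
Op 1: gossip N0<->N1 -> N0.N0=(alive,v0) N0.N1=(alive,v0) N0.N2=(alive,v0) | N1.N0=(alive,v0) N1.N1=(alive,v0) N1.N2=(alive,v0)
Op 2: N1 marks N0=suspect -> (suspect,v1)
Op 3: N1 marks N2=alive -> (alive,v1)
Op 4: N0 marks N2=alive -> (alive,v1)
Op 5: gossip N0<->N2 -> N0.N0=(alive,v0) N0.N1=(alive,v0) N0.N2=(alive,v1) | N2.N0=(alive,v0) N2.N1=(alive,v0) N2.N2=(alive,v1)
Op 6: gossip N0<->N2 -> N0.N0=(alive,v0) N0.N1=(alive,v0) N0.N2=(alive,v1) | N2.N0=(alive,v0) N2.N1=(alive,v0) N2.N2=(alive,v1)
Op 7: N1 marks N2=suspect -> (suspect,v2)
Op 8: gossip N2<->N1 -> N2.N0=(suspect,v1) N2.N1=(alive,v0) N2.N2=(suspect,v2) | N1.N0=(suspect,v1) N1.N1=(alive,v0) N1.N2=(suspect,v2)
Op 9: gossip N1<->N2 -> N1.N0=(suspect,v1) N1.N1=(alive,v0) N1.N2=(suspect,v2) | N2.N0=(suspect,v1) N2.N1=(alive,v0) N2.N2=(suspect,v2)
Op 10: gossip N1<->N2 -> N1.N0=(suspect,v1) N1.N1=(alive,v0) N1.N2=(suspect,v2) | N2.N0=(suspect,v1) N2.N1=(alive,v0) N2.N2=(suspect,v2)
Op 11: N1 marks N1=dead -> (dead,v1)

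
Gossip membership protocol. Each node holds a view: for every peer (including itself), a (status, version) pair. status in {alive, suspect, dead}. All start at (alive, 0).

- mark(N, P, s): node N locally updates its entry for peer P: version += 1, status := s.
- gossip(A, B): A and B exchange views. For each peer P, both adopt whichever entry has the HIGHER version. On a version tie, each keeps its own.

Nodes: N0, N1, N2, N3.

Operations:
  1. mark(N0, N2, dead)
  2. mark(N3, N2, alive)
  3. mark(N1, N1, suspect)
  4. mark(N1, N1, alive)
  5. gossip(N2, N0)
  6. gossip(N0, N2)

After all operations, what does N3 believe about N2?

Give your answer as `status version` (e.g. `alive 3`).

Op 1: N0 marks N2=dead -> (dead,v1)
Op 2: N3 marks N2=alive -> (alive,v1)
Op 3: N1 marks N1=suspect -> (suspect,v1)
Op 4: N1 marks N1=alive -> (alive,v2)
Op 5: gossip N2<->N0 -> N2.N0=(alive,v0) N2.N1=(alive,v0) N2.N2=(dead,v1) N2.N3=(alive,v0) | N0.N0=(alive,v0) N0.N1=(alive,v0) N0.N2=(dead,v1) N0.N3=(alive,v0)
Op 6: gossip N0<->N2 -> N0.N0=(alive,v0) N0.N1=(alive,v0) N0.N2=(dead,v1) N0.N3=(alive,v0) | N2.N0=(alive,v0) N2.N1=(alive,v0) N2.N2=(dead,v1) N2.N3=(alive,v0)

Answer: alive 1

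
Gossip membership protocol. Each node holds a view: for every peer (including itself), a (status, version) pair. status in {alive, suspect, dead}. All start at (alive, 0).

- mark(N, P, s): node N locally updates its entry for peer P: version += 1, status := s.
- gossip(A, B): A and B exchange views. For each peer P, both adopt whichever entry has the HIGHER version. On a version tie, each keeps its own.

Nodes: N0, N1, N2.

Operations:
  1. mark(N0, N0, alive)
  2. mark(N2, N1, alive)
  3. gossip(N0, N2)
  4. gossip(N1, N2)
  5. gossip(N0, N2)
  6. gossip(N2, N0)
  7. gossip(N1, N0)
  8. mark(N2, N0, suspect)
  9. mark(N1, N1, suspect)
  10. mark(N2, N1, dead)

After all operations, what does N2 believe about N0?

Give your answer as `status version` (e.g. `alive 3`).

Op 1: N0 marks N0=alive -> (alive,v1)
Op 2: N2 marks N1=alive -> (alive,v1)
Op 3: gossip N0<->N2 -> N0.N0=(alive,v1) N0.N1=(alive,v1) N0.N2=(alive,v0) | N2.N0=(alive,v1) N2.N1=(alive,v1) N2.N2=(alive,v0)
Op 4: gossip N1<->N2 -> N1.N0=(alive,v1) N1.N1=(alive,v1) N1.N2=(alive,v0) | N2.N0=(alive,v1) N2.N1=(alive,v1) N2.N2=(alive,v0)
Op 5: gossip N0<->N2 -> N0.N0=(alive,v1) N0.N1=(alive,v1) N0.N2=(alive,v0) | N2.N0=(alive,v1) N2.N1=(alive,v1) N2.N2=(alive,v0)
Op 6: gossip N2<->N0 -> N2.N0=(alive,v1) N2.N1=(alive,v1) N2.N2=(alive,v0) | N0.N0=(alive,v1) N0.N1=(alive,v1) N0.N2=(alive,v0)
Op 7: gossip N1<->N0 -> N1.N0=(alive,v1) N1.N1=(alive,v1) N1.N2=(alive,v0) | N0.N0=(alive,v1) N0.N1=(alive,v1) N0.N2=(alive,v0)
Op 8: N2 marks N0=suspect -> (suspect,v2)
Op 9: N1 marks N1=suspect -> (suspect,v2)
Op 10: N2 marks N1=dead -> (dead,v2)

Answer: suspect 2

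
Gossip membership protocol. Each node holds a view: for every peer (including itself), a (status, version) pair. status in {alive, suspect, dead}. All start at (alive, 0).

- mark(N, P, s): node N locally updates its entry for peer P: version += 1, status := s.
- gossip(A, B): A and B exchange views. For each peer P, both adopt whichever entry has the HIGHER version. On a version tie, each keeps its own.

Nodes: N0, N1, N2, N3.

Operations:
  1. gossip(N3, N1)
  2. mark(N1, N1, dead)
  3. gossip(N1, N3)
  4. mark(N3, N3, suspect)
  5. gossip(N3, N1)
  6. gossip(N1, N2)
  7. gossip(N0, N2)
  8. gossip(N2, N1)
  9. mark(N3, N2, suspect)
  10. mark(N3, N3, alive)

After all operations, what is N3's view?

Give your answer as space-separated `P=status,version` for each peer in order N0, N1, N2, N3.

Answer: N0=alive,0 N1=dead,1 N2=suspect,1 N3=alive,2

Derivation:
Op 1: gossip N3<->N1 -> N3.N0=(alive,v0) N3.N1=(alive,v0) N3.N2=(alive,v0) N3.N3=(alive,v0) | N1.N0=(alive,v0) N1.N1=(alive,v0) N1.N2=(alive,v0) N1.N3=(alive,v0)
Op 2: N1 marks N1=dead -> (dead,v1)
Op 3: gossip N1<->N3 -> N1.N0=(alive,v0) N1.N1=(dead,v1) N1.N2=(alive,v0) N1.N3=(alive,v0) | N3.N0=(alive,v0) N3.N1=(dead,v1) N3.N2=(alive,v0) N3.N3=(alive,v0)
Op 4: N3 marks N3=suspect -> (suspect,v1)
Op 5: gossip N3<->N1 -> N3.N0=(alive,v0) N3.N1=(dead,v1) N3.N2=(alive,v0) N3.N3=(suspect,v1) | N1.N0=(alive,v0) N1.N1=(dead,v1) N1.N2=(alive,v0) N1.N3=(suspect,v1)
Op 6: gossip N1<->N2 -> N1.N0=(alive,v0) N1.N1=(dead,v1) N1.N2=(alive,v0) N1.N3=(suspect,v1) | N2.N0=(alive,v0) N2.N1=(dead,v1) N2.N2=(alive,v0) N2.N3=(suspect,v1)
Op 7: gossip N0<->N2 -> N0.N0=(alive,v0) N0.N1=(dead,v1) N0.N2=(alive,v0) N0.N3=(suspect,v1) | N2.N0=(alive,v0) N2.N1=(dead,v1) N2.N2=(alive,v0) N2.N3=(suspect,v1)
Op 8: gossip N2<->N1 -> N2.N0=(alive,v0) N2.N1=(dead,v1) N2.N2=(alive,v0) N2.N3=(suspect,v1) | N1.N0=(alive,v0) N1.N1=(dead,v1) N1.N2=(alive,v0) N1.N3=(suspect,v1)
Op 9: N3 marks N2=suspect -> (suspect,v1)
Op 10: N3 marks N3=alive -> (alive,v2)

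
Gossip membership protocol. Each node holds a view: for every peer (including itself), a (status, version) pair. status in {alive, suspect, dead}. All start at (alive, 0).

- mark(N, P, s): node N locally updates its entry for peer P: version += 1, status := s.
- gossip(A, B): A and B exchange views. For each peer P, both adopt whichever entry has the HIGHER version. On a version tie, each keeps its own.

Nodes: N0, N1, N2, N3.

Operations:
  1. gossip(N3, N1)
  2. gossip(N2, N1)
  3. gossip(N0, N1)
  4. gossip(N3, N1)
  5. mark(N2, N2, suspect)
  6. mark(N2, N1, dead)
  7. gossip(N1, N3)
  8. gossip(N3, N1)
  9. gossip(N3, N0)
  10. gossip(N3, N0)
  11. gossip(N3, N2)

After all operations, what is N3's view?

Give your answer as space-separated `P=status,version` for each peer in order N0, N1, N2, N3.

Answer: N0=alive,0 N1=dead,1 N2=suspect,1 N3=alive,0

Derivation:
Op 1: gossip N3<->N1 -> N3.N0=(alive,v0) N3.N1=(alive,v0) N3.N2=(alive,v0) N3.N3=(alive,v0) | N1.N0=(alive,v0) N1.N1=(alive,v0) N1.N2=(alive,v0) N1.N3=(alive,v0)
Op 2: gossip N2<->N1 -> N2.N0=(alive,v0) N2.N1=(alive,v0) N2.N2=(alive,v0) N2.N3=(alive,v0) | N1.N0=(alive,v0) N1.N1=(alive,v0) N1.N2=(alive,v0) N1.N3=(alive,v0)
Op 3: gossip N0<->N1 -> N0.N0=(alive,v0) N0.N1=(alive,v0) N0.N2=(alive,v0) N0.N3=(alive,v0) | N1.N0=(alive,v0) N1.N1=(alive,v0) N1.N2=(alive,v0) N1.N3=(alive,v0)
Op 4: gossip N3<->N1 -> N3.N0=(alive,v0) N3.N1=(alive,v0) N3.N2=(alive,v0) N3.N3=(alive,v0) | N1.N0=(alive,v0) N1.N1=(alive,v0) N1.N2=(alive,v0) N1.N3=(alive,v0)
Op 5: N2 marks N2=suspect -> (suspect,v1)
Op 6: N2 marks N1=dead -> (dead,v1)
Op 7: gossip N1<->N3 -> N1.N0=(alive,v0) N1.N1=(alive,v0) N1.N2=(alive,v0) N1.N3=(alive,v0) | N3.N0=(alive,v0) N3.N1=(alive,v0) N3.N2=(alive,v0) N3.N3=(alive,v0)
Op 8: gossip N3<->N1 -> N3.N0=(alive,v0) N3.N1=(alive,v0) N3.N2=(alive,v0) N3.N3=(alive,v0) | N1.N0=(alive,v0) N1.N1=(alive,v0) N1.N2=(alive,v0) N1.N3=(alive,v0)
Op 9: gossip N3<->N0 -> N3.N0=(alive,v0) N3.N1=(alive,v0) N3.N2=(alive,v0) N3.N3=(alive,v0) | N0.N0=(alive,v0) N0.N1=(alive,v0) N0.N2=(alive,v0) N0.N3=(alive,v0)
Op 10: gossip N3<->N0 -> N3.N0=(alive,v0) N3.N1=(alive,v0) N3.N2=(alive,v0) N3.N3=(alive,v0) | N0.N0=(alive,v0) N0.N1=(alive,v0) N0.N2=(alive,v0) N0.N3=(alive,v0)
Op 11: gossip N3<->N2 -> N3.N0=(alive,v0) N3.N1=(dead,v1) N3.N2=(suspect,v1) N3.N3=(alive,v0) | N2.N0=(alive,v0) N2.N1=(dead,v1) N2.N2=(suspect,v1) N2.N3=(alive,v0)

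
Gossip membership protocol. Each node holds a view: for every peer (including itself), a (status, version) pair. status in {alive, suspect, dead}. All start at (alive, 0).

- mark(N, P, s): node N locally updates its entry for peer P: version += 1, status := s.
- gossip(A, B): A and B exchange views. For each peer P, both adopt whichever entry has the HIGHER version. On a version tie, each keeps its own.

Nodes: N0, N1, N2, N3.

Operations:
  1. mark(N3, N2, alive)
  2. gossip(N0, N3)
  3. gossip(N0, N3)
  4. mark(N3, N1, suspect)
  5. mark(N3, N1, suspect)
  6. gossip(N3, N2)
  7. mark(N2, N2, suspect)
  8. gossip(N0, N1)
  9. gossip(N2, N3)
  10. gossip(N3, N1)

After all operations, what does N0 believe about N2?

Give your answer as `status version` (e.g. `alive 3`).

Answer: alive 1

Derivation:
Op 1: N3 marks N2=alive -> (alive,v1)
Op 2: gossip N0<->N3 -> N0.N0=(alive,v0) N0.N1=(alive,v0) N0.N2=(alive,v1) N0.N3=(alive,v0) | N3.N0=(alive,v0) N3.N1=(alive,v0) N3.N2=(alive,v1) N3.N3=(alive,v0)
Op 3: gossip N0<->N3 -> N0.N0=(alive,v0) N0.N1=(alive,v0) N0.N2=(alive,v1) N0.N3=(alive,v0) | N3.N0=(alive,v0) N3.N1=(alive,v0) N3.N2=(alive,v1) N3.N3=(alive,v0)
Op 4: N3 marks N1=suspect -> (suspect,v1)
Op 5: N3 marks N1=suspect -> (suspect,v2)
Op 6: gossip N3<->N2 -> N3.N0=(alive,v0) N3.N1=(suspect,v2) N3.N2=(alive,v1) N3.N3=(alive,v0) | N2.N0=(alive,v0) N2.N1=(suspect,v2) N2.N2=(alive,v1) N2.N3=(alive,v0)
Op 7: N2 marks N2=suspect -> (suspect,v2)
Op 8: gossip N0<->N1 -> N0.N0=(alive,v0) N0.N1=(alive,v0) N0.N2=(alive,v1) N0.N3=(alive,v0) | N1.N0=(alive,v0) N1.N1=(alive,v0) N1.N2=(alive,v1) N1.N3=(alive,v0)
Op 9: gossip N2<->N3 -> N2.N0=(alive,v0) N2.N1=(suspect,v2) N2.N2=(suspect,v2) N2.N3=(alive,v0) | N3.N0=(alive,v0) N3.N1=(suspect,v2) N3.N2=(suspect,v2) N3.N3=(alive,v0)
Op 10: gossip N3<->N1 -> N3.N0=(alive,v0) N3.N1=(suspect,v2) N3.N2=(suspect,v2) N3.N3=(alive,v0) | N1.N0=(alive,v0) N1.N1=(suspect,v2) N1.N2=(suspect,v2) N1.N3=(alive,v0)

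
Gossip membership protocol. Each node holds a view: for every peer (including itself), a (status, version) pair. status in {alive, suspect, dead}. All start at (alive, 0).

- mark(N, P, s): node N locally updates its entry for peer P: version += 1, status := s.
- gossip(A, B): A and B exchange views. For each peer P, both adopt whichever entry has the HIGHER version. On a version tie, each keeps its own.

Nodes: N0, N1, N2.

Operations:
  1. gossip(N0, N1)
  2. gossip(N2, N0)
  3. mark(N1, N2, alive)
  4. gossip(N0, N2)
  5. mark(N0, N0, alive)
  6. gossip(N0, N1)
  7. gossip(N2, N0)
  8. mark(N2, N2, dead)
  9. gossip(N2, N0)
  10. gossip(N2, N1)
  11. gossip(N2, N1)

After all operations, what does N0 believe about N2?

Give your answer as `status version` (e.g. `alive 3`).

Op 1: gossip N0<->N1 -> N0.N0=(alive,v0) N0.N1=(alive,v0) N0.N2=(alive,v0) | N1.N0=(alive,v0) N1.N1=(alive,v0) N1.N2=(alive,v0)
Op 2: gossip N2<->N0 -> N2.N0=(alive,v0) N2.N1=(alive,v0) N2.N2=(alive,v0) | N0.N0=(alive,v0) N0.N1=(alive,v0) N0.N2=(alive,v0)
Op 3: N1 marks N2=alive -> (alive,v1)
Op 4: gossip N0<->N2 -> N0.N0=(alive,v0) N0.N1=(alive,v0) N0.N2=(alive,v0) | N2.N0=(alive,v0) N2.N1=(alive,v0) N2.N2=(alive,v0)
Op 5: N0 marks N0=alive -> (alive,v1)
Op 6: gossip N0<->N1 -> N0.N0=(alive,v1) N0.N1=(alive,v0) N0.N2=(alive,v1) | N1.N0=(alive,v1) N1.N1=(alive,v0) N1.N2=(alive,v1)
Op 7: gossip N2<->N0 -> N2.N0=(alive,v1) N2.N1=(alive,v0) N2.N2=(alive,v1) | N0.N0=(alive,v1) N0.N1=(alive,v0) N0.N2=(alive,v1)
Op 8: N2 marks N2=dead -> (dead,v2)
Op 9: gossip N2<->N0 -> N2.N0=(alive,v1) N2.N1=(alive,v0) N2.N2=(dead,v2) | N0.N0=(alive,v1) N0.N1=(alive,v0) N0.N2=(dead,v2)
Op 10: gossip N2<->N1 -> N2.N0=(alive,v1) N2.N1=(alive,v0) N2.N2=(dead,v2) | N1.N0=(alive,v1) N1.N1=(alive,v0) N1.N2=(dead,v2)
Op 11: gossip N2<->N1 -> N2.N0=(alive,v1) N2.N1=(alive,v0) N2.N2=(dead,v2) | N1.N0=(alive,v1) N1.N1=(alive,v0) N1.N2=(dead,v2)

Answer: dead 2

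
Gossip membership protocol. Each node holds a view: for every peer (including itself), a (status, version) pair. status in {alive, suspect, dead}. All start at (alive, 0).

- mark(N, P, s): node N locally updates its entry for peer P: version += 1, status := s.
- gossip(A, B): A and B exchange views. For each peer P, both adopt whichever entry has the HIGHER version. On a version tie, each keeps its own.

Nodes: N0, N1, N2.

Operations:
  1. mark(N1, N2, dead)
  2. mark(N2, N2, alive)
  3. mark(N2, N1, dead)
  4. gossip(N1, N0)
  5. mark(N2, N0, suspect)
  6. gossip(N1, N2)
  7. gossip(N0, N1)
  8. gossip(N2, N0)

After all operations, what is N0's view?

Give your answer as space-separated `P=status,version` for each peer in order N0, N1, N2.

Answer: N0=suspect,1 N1=dead,1 N2=dead,1

Derivation:
Op 1: N1 marks N2=dead -> (dead,v1)
Op 2: N2 marks N2=alive -> (alive,v1)
Op 3: N2 marks N1=dead -> (dead,v1)
Op 4: gossip N1<->N0 -> N1.N0=(alive,v0) N1.N1=(alive,v0) N1.N2=(dead,v1) | N0.N0=(alive,v0) N0.N1=(alive,v0) N0.N2=(dead,v1)
Op 5: N2 marks N0=suspect -> (suspect,v1)
Op 6: gossip N1<->N2 -> N1.N0=(suspect,v1) N1.N1=(dead,v1) N1.N2=(dead,v1) | N2.N0=(suspect,v1) N2.N1=(dead,v1) N2.N2=(alive,v1)
Op 7: gossip N0<->N1 -> N0.N0=(suspect,v1) N0.N1=(dead,v1) N0.N2=(dead,v1) | N1.N0=(suspect,v1) N1.N1=(dead,v1) N1.N2=(dead,v1)
Op 8: gossip N2<->N0 -> N2.N0=(suspect,v1) N2.N1=(dead,v1) N2.N2=(alive,v1) | N0.N0=(suspect,v1) N0.N1=(dead,v1) N0.N2=(dead,v1)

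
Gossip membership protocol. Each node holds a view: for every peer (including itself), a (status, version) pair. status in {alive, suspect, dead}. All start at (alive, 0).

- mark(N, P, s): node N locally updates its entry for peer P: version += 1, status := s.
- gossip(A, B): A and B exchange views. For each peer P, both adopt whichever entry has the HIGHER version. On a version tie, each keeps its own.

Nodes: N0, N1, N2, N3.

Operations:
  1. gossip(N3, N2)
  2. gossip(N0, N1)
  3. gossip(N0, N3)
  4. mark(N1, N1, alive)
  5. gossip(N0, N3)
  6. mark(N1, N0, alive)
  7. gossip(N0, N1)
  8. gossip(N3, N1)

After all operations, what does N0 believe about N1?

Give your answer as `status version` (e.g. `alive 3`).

Op 1: gossip N3<->N2 -> N3.N0=(alive,v0) N3.N1=(alive,v0) N3.N2=(alive,v0) N3.N3=(alive,v0) | N2.N0=(alive,v0) N2.N1=(alive,v0) N2.N2=(alive,v0) N2.N3=(alive,v0)
Op 2: gossip N0<->N1 -> N0.N0=(alive,v0) N0.N1=(alive,v0) N0.N2=(alive,v0) N0.N3=(alive,v0) | N1.N0=(alive,v0) N1.N1=(alive,v0) N1.N2=(alive,v0) N1.N3=(alive,v0)
Op 3: gossip N0<->N3 -> N0.N0=(alive,v0) N0.N1=(alive,v0) N0.N2=(alive,v0) N0.N3=(alive,v0) | N3.N0=(alive,v0) N3.N1=(alive,v0) N3.N2=(alive,v0) N3.N3=(alive,v0)
Op 4: N1 marks N1=alive -> (alive,v1)
Op 5: gossip N0<->N3 -> N0.N0=(alive,v0) N0.N1=(alive,v0) N0.N2=(alive,v0) N0.N3=(alive,v0) | N3.N0=(alive,v0) N3.N1=(alive,v0) N3.N2=(alive,v0) N3.N3=(alive,v0)
Op 6: N1 marks N0=alive -> (alive,v1)
Op 7: gossip N0<->N1 -> N0.N0=(alive,v1) N0.N1=(alive,v1) N0.N2=(alive,v0) N0.N3=(alive,v0) | N1.N0=(alive,v1) N1.N1=(alive,v1) N1.N2=(alive,v0) N1.N3=(alive,v0)
Op 8: gossip N3<->N1 -> N3.N0=(alive,v1) N3.N1=(alive,v1) N3.N2=(alive,v0) N3.N3=(alive,v0) | N1.N0=(alive,v1) N1.N1=(alive,v1) N1.N2=(alive,v0) N1.N3=(alive,v0)

Answer: alive 1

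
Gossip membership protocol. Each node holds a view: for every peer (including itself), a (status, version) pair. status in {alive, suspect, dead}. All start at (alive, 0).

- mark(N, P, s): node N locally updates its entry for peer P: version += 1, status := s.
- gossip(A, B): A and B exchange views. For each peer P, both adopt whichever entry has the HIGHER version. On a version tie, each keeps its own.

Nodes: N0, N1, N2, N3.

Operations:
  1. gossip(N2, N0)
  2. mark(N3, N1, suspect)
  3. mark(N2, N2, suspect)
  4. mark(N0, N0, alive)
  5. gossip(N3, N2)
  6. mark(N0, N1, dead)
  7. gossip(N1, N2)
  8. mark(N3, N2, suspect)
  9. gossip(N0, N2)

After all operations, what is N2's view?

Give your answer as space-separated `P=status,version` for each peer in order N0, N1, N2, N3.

Answer: N0=alive,1 N1=suspect,1 N2=suspect,1 N3=alive,0

Derivation:
Op 1: gossip N2<->N0 -> N2.N0=(alive,v0) N2.N1=(alive,v0) N2.N2=(alive,v0) N2.N3=(alive,v0) | N0.N0=(alive,v0) N0.N1=(alive,v0) N0.N2=(alive,v0) N0.N3=(alive,v0)
Op 2: N3 marks N1=suspect -> (suspect,v1)
Op 3: N2 marks N2=suspect -> (suspect,v1)
Op 4: N0 marks N0=alive -> (alive,v1)
Op 5: gossip N3<->N2 -> N3.N0=(alive,v0) N3.N1=(suspect,v1) N3.N2=(suspect,v1) N3.N3=(alive,v0) | N2.N0=(alive,v0) N2.N1=(suspect,v1) N2.N2=(suspect,v1) N2.N3=(alive,v0)
Op 6: N0 marks N1=dead -> (dead,v1)
Op 7: gossip N1<->N2 -> N1.N0=(alive,v0) N1.N1=(suspect,v1) N1.N2=(suspect,v1) N1.N3=(alive,v0) | N2.N0=(alive,v0) N2.N1=(suspect,v1) N2.N2=(suspect,v1) N2.N3=(alive,v0)
Op 8: N3 marks N2=suspect -> (suspect,v2)
Op 9: gossip N0<->N2 -> N0.N0=(alive,v1) N0.N1=(dead,v1) N0.N2=(suspect,v1) N0.N3=(alive,v0) | N2.N0=(alive,v1) N2.N1=(suspect,v1) N2.N2=(suspect,v1) N2.N3=(alive,v0)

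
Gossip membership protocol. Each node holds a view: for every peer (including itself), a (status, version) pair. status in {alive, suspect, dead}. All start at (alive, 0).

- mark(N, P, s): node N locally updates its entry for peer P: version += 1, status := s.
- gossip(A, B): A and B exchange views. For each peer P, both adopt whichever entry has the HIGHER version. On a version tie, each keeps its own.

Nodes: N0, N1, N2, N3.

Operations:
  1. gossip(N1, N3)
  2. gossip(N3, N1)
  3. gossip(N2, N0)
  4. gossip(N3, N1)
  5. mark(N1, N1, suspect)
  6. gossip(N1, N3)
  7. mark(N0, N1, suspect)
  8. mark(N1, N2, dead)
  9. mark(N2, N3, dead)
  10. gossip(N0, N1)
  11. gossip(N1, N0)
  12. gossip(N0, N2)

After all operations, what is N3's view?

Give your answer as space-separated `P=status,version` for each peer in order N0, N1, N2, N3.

Op 1: gossip N1<->N3 -> N1.N0=(alive,v0) N1.N1=(alive,v0) N1.N2=(alive,v0) N1.N3=(alive,v0) | N3.N0=(alive,v0) N3.N1=(alive,v0) N3.N2=(alive,v0) N3.N3=(alive,v0)
Op 2: gossip N3<->N1 -> N3.N0=(alive,v0) N3.N1=(alive,v0) N3.N2=(alive,v0) N3.N3=(alive,v0) | N1.N0=(alive,v0) N1.N1=(alive,v0) N1.N2=(alive,v0) N1.N3=(alive,v0)
Op 3: gossip N2<->N0 -> N2.N0=(alive,v0) N2.N1=(alive,v0) N2.N2=(alive,v0) N2.N3=(alive,v0) | N0.N0=(alive,v0) N0.N1=(alive,v0) N0.N2=(alive,v0) N0.N3=(alive,v0)
Op 4: gossip N3<->N1 -> N3.N0=(alive,v0) N3.N1=(alive,v0) N3.N2=(alive,v0) N3.N3=(alive,v0) | N1.N0=(alive,v0) N1.N1=(alive,v0) N1.N2=(alive,v0) N1.N3=(alive,v0)
Op 5: N1 marks N1=suspect -> (suspect,v1)
Op 6: gossip N1<->N3 -> N1.N0=(alive,v0) N1.N1=(suspect,v1) N1.N2=(alive,v0) N1.N3=(alive,v0) | N3.N0=(alive,v0) N3.N1=(suspect,v1) N3.N2=(alive,v0) N3.N3=(alive,v0)
Op 7: N0 marks N1=suspect -> (suspect,v1)
Op 8: N1 marks N2=dead -> (dead,v1)
Op 9: N2 marks N3=dead -> (dead,v1)
Op 10: gossip N0<->N1 -> N0.N0=(alive,v0) N0.N1=(suspect,v1) N0.N2=(dead,v1) N0.N3=(alive,v0) | N1.N0=(alive,v0) N1.N1=(suspect,v1) N1.N2=(dead,v1) N1.N3=(alive,v0)
Op 11: gossip N1<->N0 -> N1.N0=(alive,v0) N1.N1=(suspect,v1) N1.N2=(dead,v1) N1.N3=(alive,v0) | N0.N0=(alive,v0) N0.N1=(suspect,v1) N0.N2=(dead,v1) N0.N3=(alive,v0)
Op 12: gossip N0<->N2 -> N0.N0=(alive,v0) N0.N1=(suspect,v1) N0.N2=(dead,v1) N0.N3=(dead,v1) | N2.N0=(alive,v0) N2.N1=(suspect,v1) N2.N2=(dead,v1) N2.N3=(dead,v1)

Answer: N0=alive,0 N1=suspect,1 N2=alive,0 N3=alive,0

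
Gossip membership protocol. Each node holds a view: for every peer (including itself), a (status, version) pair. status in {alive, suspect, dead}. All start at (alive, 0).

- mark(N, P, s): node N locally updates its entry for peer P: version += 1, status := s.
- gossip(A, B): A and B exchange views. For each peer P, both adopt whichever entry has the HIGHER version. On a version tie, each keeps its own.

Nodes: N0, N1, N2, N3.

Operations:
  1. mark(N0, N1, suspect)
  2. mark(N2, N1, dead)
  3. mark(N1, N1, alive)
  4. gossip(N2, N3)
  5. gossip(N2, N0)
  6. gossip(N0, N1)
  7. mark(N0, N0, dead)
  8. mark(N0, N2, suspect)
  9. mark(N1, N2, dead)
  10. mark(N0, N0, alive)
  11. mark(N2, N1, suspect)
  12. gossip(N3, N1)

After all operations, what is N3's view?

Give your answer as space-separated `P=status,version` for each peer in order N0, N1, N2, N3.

Answer: N0=alive,0 N1=dead,1 N2=dead,1 N3=alive,0

Derivation:
Op 1: N0 marks N1=suspect -> (suspect,v1)
Op 2: N2 marks N1=dead -> (dead,v1)
Op 3: N1 marks N1=alive -> (alive,v1)
Op 4: gossip N2<->N3 -> N2.N0=(alive,v0) N2.N1=(dead,v1) N2.N2=(alive,v0) N2.N3=(alive,v0) | N3.N0=(alive,v0) N3.N1=(dead,v1) N3.N2=(alive,v0) N3.N3=(alive,v0)
Op 5: gossip N2<->N0 -> N2.N0=(alive,v0) N2.N1=(dead,v1) N2.N2=(alive,v0) N2.N3=(alive,v0) | N0.N0=(alive,v0) N0.N1=(suspect,v1) N0.N2=(alive,v0) N0.N3=(alive,v0)
Op 6: gossip N0<->N1 -> N0.N0=(alive,v0) N0.N1=(suspect,v1) N0.N2=(alive,v0) N0.N3=(alive,v0) | N1.N0=(alive,v0) N1.N1=(alive,v1) N1.N2=(alive,v0) N1.N3=(alive,v0)
Op 7: N0 marks N0=dead -> (dead,v1)
Op 8: N0 marks N2=suspect -> (suspect,v1)
Op 9: N1 marks N2=dead -> (dead,v1)
Op 10: N0 marks N0=alive -> (alive,v2)
Op 11: N2 marks N1=suspect -> (suspect,v2)
Op 12: gossip N3<->N1 -> N3.N0=(alive,v0) N3.N1=(dead,v1) N3.N2=(dead,v1) N3.N3=(alive,v0) | N1.N0=(alive,v0) N1.N1=(alive,v1) N1.N2=(dead,v1) N1.N3=(alive,v0)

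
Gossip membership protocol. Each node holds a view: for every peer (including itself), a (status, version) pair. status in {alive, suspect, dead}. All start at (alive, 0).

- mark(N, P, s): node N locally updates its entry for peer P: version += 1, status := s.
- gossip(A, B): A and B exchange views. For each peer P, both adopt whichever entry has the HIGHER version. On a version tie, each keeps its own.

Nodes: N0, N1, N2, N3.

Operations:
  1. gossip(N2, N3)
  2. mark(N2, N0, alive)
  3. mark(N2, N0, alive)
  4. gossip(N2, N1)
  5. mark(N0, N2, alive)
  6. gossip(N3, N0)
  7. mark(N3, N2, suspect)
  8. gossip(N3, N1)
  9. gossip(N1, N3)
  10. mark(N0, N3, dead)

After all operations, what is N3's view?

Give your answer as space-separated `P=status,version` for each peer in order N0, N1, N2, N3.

Op 1: gossip N2<->N3 -> N2.N0=(alive,v0) N2.N1=(alive,v0) N2.N2=(alive,v0) N2.N3=(alive,v0) | N3.N0=(alive,v0) N3.N1=(alive,v0) N3.N2=(alive,v0) N3.N3=(alive,v0)
Op 2: N2 marks N0=alive -> (alive,v1)
Op 3: N2 marks N0=alive -> (alive,v2)
Op 4: gossip N2<->N1 -> N2.N0=(alive,v2) N2.N1=(alive,v0) N2.N2=(alive,v0) N2.N3=(alive,v0) | N1.N0=(alive,v2) N1.N1=(alive,v0) N1.N2=(alive,v0) N1.N3=(alive,v0)
Op 5: N0 marks N2=alive -> (alive,v1)
Op 6: gossip N3<->N0 -> N3.N0=(alive,v0) N3.N1=(alive,v0) N3.N2=(alive,v1) N3.N3=(alive,v0) | N0.N0=(alive,v0) N0.N1=(alive,v0) N0.N2=(alive,v1) N0.N3=(alive,v0)
Op 7: N3 marks N2=suspect -> (suspect,v2)
Op 8: gossip N3<->N1 -> N3.N0=(alive,v2) N3.N1=(alive,v0) N3.N2=(suspect,v2) N3.N3=(alive,v0) | N1.N0=(alive,v2) N1.N1=(alive,v0) N1.N2=(suspect,v2) N1.N3=(alive,v0)
Op 9: gossip N1<->N3 -> N1.N0=(alive,v2) N1.N1=(alive,v0) N1.N2=(suspect,v2) N1.N3=(alive,v0) | N3.N0=(alive,v2) N3.N1=(alive,v0) N3.N2=(suspect,v2) N3.N3=(alive,v0)
Op 10: N0 marks N3=dead -> (dead,v1)

Answer: N0=alive,2 N1=alive,0 N2=suspect,2 N3=alive,0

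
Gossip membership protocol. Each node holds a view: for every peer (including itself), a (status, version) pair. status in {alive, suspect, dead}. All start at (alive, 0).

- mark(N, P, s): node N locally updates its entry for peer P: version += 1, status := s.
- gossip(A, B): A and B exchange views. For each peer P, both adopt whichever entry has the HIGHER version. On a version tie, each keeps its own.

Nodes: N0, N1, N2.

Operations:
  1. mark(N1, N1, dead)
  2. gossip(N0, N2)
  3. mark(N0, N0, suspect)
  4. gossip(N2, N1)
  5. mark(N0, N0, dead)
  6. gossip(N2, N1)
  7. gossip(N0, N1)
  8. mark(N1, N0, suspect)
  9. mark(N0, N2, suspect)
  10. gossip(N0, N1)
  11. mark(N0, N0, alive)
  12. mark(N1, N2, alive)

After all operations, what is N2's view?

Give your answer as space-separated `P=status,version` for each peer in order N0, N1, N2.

Answer: N0=alive,0 N1=dead,1 N2=alive,0

Derivation:
Op 1: N1 marks N1=dead -> (dead,v1)
Op 2: gossip N0<->N2 -> N0.N0=(alive,v0) N0.N1=(alive,v0) N0.N2=(alive,v0) | N2.N0=(alive,v0) N2.N1=(alive,v0) N2.N2=(alive,v0)
Op 3: N0 marks N0=suspect -> (suspect,v1)
Op 4: gossip N2<->N1 -> N2.N0=(alive,v0) N2.N1=(dead,v1) N2.N2=(alive,v0) | N1.N0=(alive,v0) N1.N1=(dead,v1) N1.N2=(alive,v0)
Op 5: N0 marks N0=dead -> (dead,v2)
Op 6: gossip N2<->N1 -> N2.N0=(alive,v0) N2.N1=(dead,v1) N2.N2=(alive,v0) | N1.N0=(alive,v0) N1.N1=(dead,v1) N1.N2=(alive,v0)
Op 7: gossip N0<->N1 -> N0.N0=(dead,v2) N0.N1=(dead,v1) N0.N2=(alive,v0) | N1.N0=(dead,v2) N1.N1=(dead,v1) N1.N2=(alive,v0)
Op 8: N1 marks N0=suspect -> (suspect,v3)
Op 9: N0 marks N2=suspect -> (suspect,v1)
Op 10: gossip N0<->N1 -> N0.N0=(suspect,v3) N0.N1=(dead,v1) N0.N2=(suspect,v1) | N1.N0=(suspect,v3) N1.N1=(dead,v1) N1.N2=(suspect,v1)
Op 11: N0 marks N0=alive -> (alive,v4)
Op 12: N1 marks N2=alive -> (alive,v2)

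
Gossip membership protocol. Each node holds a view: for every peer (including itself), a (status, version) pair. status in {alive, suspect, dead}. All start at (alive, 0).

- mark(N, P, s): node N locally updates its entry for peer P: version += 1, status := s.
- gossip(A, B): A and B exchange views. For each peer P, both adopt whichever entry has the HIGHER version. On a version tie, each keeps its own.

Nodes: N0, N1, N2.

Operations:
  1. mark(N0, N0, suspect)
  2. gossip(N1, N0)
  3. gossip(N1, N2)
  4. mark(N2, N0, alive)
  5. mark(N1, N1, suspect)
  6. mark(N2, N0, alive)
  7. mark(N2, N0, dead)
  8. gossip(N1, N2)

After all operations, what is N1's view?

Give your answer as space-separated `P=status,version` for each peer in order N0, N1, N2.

Answer: N0=dead,4 N1=suspect,1 N2=alive,0

Derivation:
Op 1: N0 marks N0=suspect -> (suspect,v1)
Op 2: gossip N1<->N0 -> N1.N0=(suspect,v1) N1.N1=(alive,v0) N1.N2=(alive,v0) | N0.N0=(suspect,v1) N0.N1=(alive,v0) N0.N2=(alive,v0)
Op 3: gossip N1<->N2 -> N1.N0=(suspect,v1) N1.N1=(alive,v0) N1.N2=(alive,v0) | N2.N0=(suspect,v1) N2.N1=(alive,v0) N2.N2=(alive,v0)
Op 4: N2 marks N0=alive -> (alive,v2)
Op 5: N1 marks N1=suspect -> (suspect,v1)
Op 6: N2 marks N0=alive -> (alive,v3)
Op 7: N2 marks N0=dead -> (dead,v4)
Op 8: gossip N1<->N2 -> N1.N0=(dead,v4) N1.N1=(suspect,v1) N1.N2=(alive,v0) | N2.N0=(dead,v4) N2.N1=(suspect,v1) N2.N2=(alive,v0)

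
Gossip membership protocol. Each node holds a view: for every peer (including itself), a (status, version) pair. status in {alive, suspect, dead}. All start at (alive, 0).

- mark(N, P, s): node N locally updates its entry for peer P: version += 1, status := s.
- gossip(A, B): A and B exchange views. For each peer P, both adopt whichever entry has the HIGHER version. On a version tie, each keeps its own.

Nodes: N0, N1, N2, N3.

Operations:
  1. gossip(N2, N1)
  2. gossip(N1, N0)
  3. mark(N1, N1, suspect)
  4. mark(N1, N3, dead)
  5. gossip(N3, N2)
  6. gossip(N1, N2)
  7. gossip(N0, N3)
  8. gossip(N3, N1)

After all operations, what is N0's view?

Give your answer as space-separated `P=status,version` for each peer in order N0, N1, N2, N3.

Answer: N0=alive,0 N1=alive,0 N2=alive,0 N3=alive,0

Derivation:
Op 1: gossip N2<->N1 -> N2.N0=(alive,v0) N2.N1=(alive,v0) N2.N2=(alive,v0) N2.N3=(alive,v0) | N1.N0=(alive,v0) N1.N1=(alive,v0) N1.N2=(alive,v0) N1.N3=(alive,v0)
Op 2: gossip N1<->N0 -> N1.N0=(alive,v0) N1.N1=(alive,v0) N1.N2=(alive,v0) N1.N3=(alive,v0) | N0.N0=(alive,v0) N0.N1=(alive,v0) N0.N2=(alive,v0) N0.N3=(alive,v0)
Op 3: N1 marks N1=suspect -> (suspect,v1)
Op 4: N1 marks N3=dead -> (dead,v1)
Op 5: gossip N3<->N2 -> N3.N0=(alive,v0) N3.N1=(alive,v0) N3.N2=(alive,v0) N3.N3=(alive,v0) | N2.N0=(alive,v0) N2.N1=(alive,v0) N2.N2=(alive,v0) N2.N3=(alive,v0)
Op 6: gossip N1<->N2 -> N1.N0=(alive,v0) N1.N1=(suspect,v1) N1.N2=(alive,v0) N1.N3=(dead,v1) | N2.N0=(alive,v0) N2.N1=(suspect,v1) N2.N2=(alive,v0) N2.N3=(dead,v1)
Op 7: gossip N0<->N3 -> N0.N0=(alive,v0) N0.N1=(alive,v0) N0.N2=(alive,v0) N0.N3=(alive,v0) | N3.N0=(alive,v0) N3.N1=(alive,v0) N3.N2=(alive,v0) N3.N3=(alive,v0)
Op 8: gossip N3<->N1 -> N3.N0=(alive,v0) N3.N1=(suspect,v1) N3.N2=(alive,v0) N3.N3=(dead,v1) | N1.N0=(alive,v0) N1.N1=(suspect,v1) N1.N2=(alive,v0) N1.N3=(dead,v1)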